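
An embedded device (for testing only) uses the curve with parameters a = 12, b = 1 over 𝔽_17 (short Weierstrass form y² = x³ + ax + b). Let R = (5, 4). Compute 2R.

(6, 0)

tangent at (5, 4): λ = (3·5² + 12)/(2·4) ≡ 2/8. 8⁻¹ ≡ 15 (mod 17), so λ ≡ 2·15 ≡ 13.
  x = λ² - 5 - 5 = 169 - 10 ≡ 6; y = λ·(5 - 6) - 4 ≡ 0. → (6, 0)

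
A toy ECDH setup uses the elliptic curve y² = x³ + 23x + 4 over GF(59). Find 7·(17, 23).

(57, 3)

Write G = (17, 23).
Repeated addition: build up to 7G.
2G: tangent at (17, 23): λ = (3·17² + 23)/(2·23) ≡ 5/46. 46⁻¹ ≡ 9 (mod 59), so λ ≡ 5·9 ≡ 45.
  x = λ² - 17 - 17 = 2025 - 34 ≡ 44; y = λ·(17 - 44) - 23 ≡ 1. → (44, 1)
3G: (44, 1) + (17, 23). λ = (23 - 1)/(17 - 44) ≡ 22/32 mod 59. 32⁻¹ ≡ 24 (mod 59), so λ ≡ 56.
  x = λ² - 44 - 17 = 3136 - 61 ≡ 7; y = λ·(44 - 7) - 1 ≡ 6. → (7, 6)
4G: (7, 6) + (17, 23). λ = (23 - 6)/(17 - 7) ≡ 17/10 mod 59. 10⁻¹ ≡ 6 (mod 59), so λ ≡ 43.
  x = λ² - 7 - 17 = 1849 - 24 ≡ 55; y = λ·(7 - 55) - 6 ≡ 54. → (55, 54)
5G: (55, 54) + (17, 23). λ = (23 - 54)/(17 - 55) ≡ 28/21 mod 59. 21⁻¹ ≡ 45 (mod 59), so λ ≡ 21.
  x = λ² - 55 - 17 = 441 - 72 ≡ 15; y = λ·(55 - 15) - 54 ≡ 19. → (15, 19)
6G: (15, 19) + (17, 23). λ = (23 - 19)/(17 - 15) ≡ 4/2 mod 59. 2⁻¹ ≡ 30 (mod 59), so λ ≡ 2.
  x = λ² - 15 - 17 = 4 - 32 ≡ 31; y = λ·(15 - 31) - 19 ≡ 8. → (31, 8)
7G: (31, 8) + (17, 23). λ = (23 - 8)/(17 - 31) ≡ 15/45 mod 59. 45⁻¹ ≡ 21 (mod 59), so λ ≡ 20.
  x = λ² - 31 - 17 = 400 - 48 ≡ 57; y = λ·(31 - 57) - 8 ≡ 3. → (57, 3)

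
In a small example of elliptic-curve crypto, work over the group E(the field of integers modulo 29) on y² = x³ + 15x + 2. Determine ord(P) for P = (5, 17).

7

2P: tangent at (5, 17): λ = (3·5² + 15)/(2·17) ≡ 3/5. 5⁻¹ ≡ 6 (mod 29), so λ ≡ 3·6 ≡ 18.
  x = λ² - 5 - 5 = 324 - 10 ≡ 24; y = λ·(5 - 24) - 17 ≡ 18. → (24, 18)
3P: (24, 18) + (5, 17). λ = (17 - 18)/(5 - 24) ≡ 28/10 mod 29. 10⁻¹ ≡ 3 (mod 29), so λ ≡ 26.
  x = λ² - 24 - 5 = 676 - 29 ≡ 9; y = λ·(24 - 9) - 18 ≡ 24. → (9, 24)
4P: (9, 24) + (5, 17). λ = (17 - 24)/(5 - 9) ≡ 22/25 mod 29. 25⁻¹ ≡ 7 (mod 29), so λ ≡ 9.
  x = λ² - 9 - 5 = 81 - 14 ≡ 9; y = λ·(9 - 9) - 24 ≡ 5. → (9, 5)
5P: (9, 5) + (5, 17). λ = (17 - 5)/(5 - 9) ≡ 12/25 mod 29. 25⁻¹ ≡ 7 (mod 29) since 25·7 = 175 ≡ 1, so λ ≡ 26.
  x = λ² - 9 - 5 = 676 - 14 ≡ 24; y = λ·(9 - 24) - 5 ≡ 11. → (24, 11)
6P: (24, 11) + (5, 17). λ = (17 - 11)/(5 - 24) ≡ 6/10 mod 29. 10⁻¹ ≡ 3 (mod 29), so λ ≡ 18.
  x = λ² - 24 - 5 = 324 - 29 ≡ 5; y = λ·(24 - 5) - 11 ≡ 12. → (5, 12)
7P: (5, 12) + (5, 17): same x and y₁ ≡ -y₂, so the sum is O.
7P = O, so the order is 7.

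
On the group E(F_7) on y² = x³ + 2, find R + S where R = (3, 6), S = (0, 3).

(3, 6) + (0, 3). λ = (3 - 6)/(0 - 3) ≡ 4/4 mod 7. 4⁻¹ ≡ 2 (mod 7) since 4·2 = 8 ≡ 1, so λ ≡ 1.
  x = λ² - 3 - 0 = 1 - 3 ≡ 5; y = λ·(3 - 5) - 6 ≡ 6. → (5, 6)

(5, 6)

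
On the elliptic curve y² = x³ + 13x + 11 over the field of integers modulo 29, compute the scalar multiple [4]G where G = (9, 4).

(13, 12)

Double-and-add on 4 = (100)₂. Start with G = (9, 4) for the leading 1-bit.
double: tangent at (9, 4): λ = (3·9² + 13)/(2·4) ≡ 24/8. 8⁻¹ ≡ 11 (mod 29) since 8·11 = 88 ≡ 1, so λ ≡ 24·11 ≡ 3.
  x = λ² - 9 - 9 = 9 - 18 ≡ 20; y = λ·(9 - 20) - 4 ≡ 21. → (20, 21)
double: tangent at (20, 21): λ = (3·20² + 13)/(2·21) ≡ 24/13. 13⁻¹ ≡ 9 (mod 29) since 13·9 = 117 ≡ 1, so λ ≡ 24·9 ≡ 13.
  x = λ² - 20 - 20 = 169 - 40 ≡ 13; y = λ·(20 - 13) - 21 ≡ 12. → (13, 12)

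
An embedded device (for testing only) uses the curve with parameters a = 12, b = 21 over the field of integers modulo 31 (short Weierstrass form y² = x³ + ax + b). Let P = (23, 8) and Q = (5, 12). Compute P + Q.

(23, 8) + (5, 12). λ = (12 - 8)/(5 - 23) ≡ 4/13 mod 31. 13⁻¹ ≡ 12 (mod 31), so λ ≡ 17.
  x = λ² - 23 - 5 = 289 - 28 ≡ 13; y = λ·(23 - 13) - 8 ≡ 7. → (13, 7)

(13, 7)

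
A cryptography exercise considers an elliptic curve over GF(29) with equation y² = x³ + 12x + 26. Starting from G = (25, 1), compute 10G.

(22, 11)

Double-and-add on 10 = (1010)₂. Start with G = (25, 1) for the leading 1-bit.
double: tangent at (25, 1): λ = (3·25² + 12)/(2·1) ≡ 2/2. 2⁻¹ ≡ 15 (mod 29), so λ ≡ 2·15 ≡ 1.
  x = λ² - 25 - 25 = 1 - 50 ≡ 9; y = λ·(25 - 9) - 1 ≡ 15. → (9, 15)
double: tangent at (9, 15): λ = (3·9² + 12)/(2·15) ≡ 23/1. 1⁻¹ ≡ 1 (mod 29), so λ ≡ 23·1 ≡ 23.
  x = λ² - 9 - 9 = 529 - 18 ≡ 18; y = λ·(9 - 18) - 15 ≡ 10. → (18, 10)
add G: (18, 10) + (25, 1). λ = (1 - 10)/(25 - 18) ≡ 20/7 mod 29. 7⁻¹ ≡ 25 (mod 29) since 7·25 = 175 ≡ 1, so λ ≡ 7.
  x = λ² - 18 - 25 = 49 - 43 ≡ 6; y = λ·(18 - 6) - 10 ≡ 16. → (6, 16)
double: tangent at (6, 16): λ = (3·6² + 12)/(2·16) ≡ 4/3. 3⁻¹ ≡ 10 (mod 29) since 3·10 = 30 ≡ 1, so λ ≡ 4·10 ≡ 11.
  x = λ² - 6 - 6 = 121 - 12 ≡ 22; y = λ·(6 - 22) - 16 ≡ 11. → (22, 11)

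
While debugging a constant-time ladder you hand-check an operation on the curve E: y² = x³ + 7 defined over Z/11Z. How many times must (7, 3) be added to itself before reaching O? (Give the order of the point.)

12

2P: tangent at (7, 3): λ = (3·7² + 0)/(2·3) ≡ 4/6. 6⁻¹ ≡ 2 (mod 11), so λ ≡ 4·2 ≡ 8.
  x = λ² - 7 - 7 = 64 - 14 ≡ 6; y = λ·(7 - 6) - 3 ≡ 5. → (6, 5)
3P: (6, 5) + (7, 3). λ = (3 - 5)/(7 - 6) ≡ 9/1 mod 11. 1⁻¹ ≡ 1 (mod 11) since 1·1 = 1 ≡ 1, so λ ≡ 9.
  x = λ² - 6 - 7 = 81 - 13 ≡ 2; y = λ·(6 - 2) - 5 ≡ 9. → (2, 9)
4P: (2, 9) + (7, 3). λ = (3 - 9)/(7 - 2) ≡ 5/5 mod 11. 5⁻¹ ≡ 9 (mod 11), so λ ≡ 1.
  x = λ² - 2 - 7 = 1 - 9 ≡ 3; y = λ·(2 - 3) - 9 ≡ 1. → (3, 1)
5P: (3, 1) + (7, 3). λ = (3 - 1)/(7 - 3) ≡ 2/4 mod 11. 4⁻¹ ≡ 3 (mod 11), so λ ≡ 6.
  x = λ² - 3 - 7 = 36 - 10 ≡ 4; y = λ·(3 - 4) - 1 ≡ 4. → (4, 4)
6P: (4, 4) + (7, 3). λ = (3 - 4)/(7 - 4) ≡ 10/3 mod 11. 3⁻¹ ≡ 4 (mod 11) since 3·4 = 12 ≡ 1, so λ ≡ 7.
  x = λ² - 4 - 7 = 49 - 11 ≡ 5; y = λ·(4 - 5) - 4 ≡ 0. → (5, 0)
7P: (5, 0) + (7, 3). λ = (3 - 0)/(7 - 5) ≡ 3/2 mod 11. 2⁻¹ ≡ 6 (mod 11) since 2·6 = 12 ≡ 1, so λ ≡ 7.
  x = λ² - 5 - 7 = 49 - 12 ≡ 4; y = λ·(5 - 4) - 0 ≡ 7. → (4, 7)
8P: (4, 7) + (7, 3). λ = (3 - 7)/(7 - 4) ≡ 7/3 mod 11. 3⁻¹ ≡ 4 (mod 11), so λ ≡ 6.
  x = λ² - 4 - 7 = 36 - 11 ≡ 3; y = λ·(4 - 3) - 7 ≡ 10. → (3, 10)
9P: (3, 10) + (7, 3). λ = (3 - 10)/(7 - 3) ≡ 4/4 mod 11. 4⁻¹ ≡ 3 (mod 11), so λ ≡ 1.
  x = λ² - 3 - 7 = 1 - 10 ≡ 2; y = λ·(3 - 2) - 10 ≡ 2. → (2, 2)
10P: (2, 2) + (7, 3). λ = (3 - 2)/(7 - 2) ≡ 1/5 mod 11. 5⁻¹ ≡ 9 (mod 11), so λ ≡ 9.
  x = λ² - 2 - 7 = 81 - 9 ≡ 6; y = λ·(2 - 6) - 2 ≡ 6. → (6, 6)
11P: (6, 6) + (7, 3). λ = (3 - 6)/(7 - 6) ≡ 8/1 mod 11. 1⁻¹ ≡ 1 (mod 11), so λ ≡ 8.
  x = λ² - 6 - 7 = 64 - 13 ≡ 7; y = λ·(6 - 7) - 6 ≡ 8. → (7, 8)
12P: (7, 8) + (7, 3): same x and y₁ ≡ -y₂, so the sum is O.
12P = O, so the order is 12.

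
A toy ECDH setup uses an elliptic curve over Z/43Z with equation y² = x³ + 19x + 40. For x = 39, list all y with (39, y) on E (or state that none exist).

x³ + 19x + 40 = 60100 ≡ 29 (mod 43).
29 is a non-residue mod 43; no y exists.

none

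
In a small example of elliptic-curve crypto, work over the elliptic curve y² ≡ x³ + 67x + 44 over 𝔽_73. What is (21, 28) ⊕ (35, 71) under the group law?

(35, 2)

(21, 28) + (35, 71). λ = (71 - 28)/(35 - 21) ≡ 43/14 mod 73. 14⁻¹ ≡ 47 (mod 73), so λ ≡ 50.
  x = λ² - 21 - 35 = 2500 - 56 ≡ 35; y = λ·(21 - 35) - 28 ≡ 2. → (35, 2)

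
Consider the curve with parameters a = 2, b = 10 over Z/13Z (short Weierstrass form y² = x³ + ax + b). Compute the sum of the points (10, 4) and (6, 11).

(9, 4)

(10, 4) + (6, 11). λ = (11 - 4)/(6 - 10) ≡ 7/9 mod 13. 9⁻¹ ≡ 3 (mod 13) since 9·3 = 27 ≡ 1, so λ ≡ 8.
  x = λ² - 10 - 6 = 64 - 16 ≡ 9; y = λ·(10 - 9) - 4 ≡ 4. → (9, 4)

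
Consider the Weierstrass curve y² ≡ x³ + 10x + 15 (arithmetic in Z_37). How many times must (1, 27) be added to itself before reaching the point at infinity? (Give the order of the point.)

9

2P: tangent at (1, 27): λ = (3·1² + 10)/(2·27) ≡ 13/17. 17⁻¹ ≡ 24 (mod 37), so λ ≡ 13·24 ≡ 16.
  x = λ² - 1 - 1 = 256 - 2 ≡ 32; y = λ·(1 - 32) - 27 ≡ 32. → (32, 32)
3P: (32, 32) + (1, 27). λ = (27 - 32)/(1 - 32) ≡ 32/6 mod 37. 6⁻¹ ≡ 31 (mod 37) since 6·31 = 186 ≡ 1, so λ ≡ 30.
  x = λ² - 32 - 1 = 900 - 33 ≡ 16; y = λ·(32 - 16) - 32 ≡ 4. → (16, 4)
4P: (16, 4) + (1, 27). λ = (27 - 4)/(1 - 16) ≡ 23/22 mod 37. 22⁻¹ ≡ 32 (mod 37) since 22·32 = 704 ≡ 1, so λ ≡ 33.
  x = λ² - 16 - 1 = 1089 - 17 ≡ 36; y = λ·(16 - 36) - 4 ≡ 2. → (36, 2)
5P: (36, 2) + (1, 27). λ = (27 - 2)/(1 - 36) ≡ 25/2 mod 37. 2⁻¹ ≡ 19 (mod 37), so λ ≡ 31.
  x = λ² - 36 - 1 = 961 - 37 ≡ 36; y = λ·(36 - 36) - 2 ≡ 35. → (36, 35)
6P: (36, 35) + (1, 27). λ = (27 - 35)/(1 - 36) ≡ 29/2 mod 37. 2⁻¹ ≡ 19 (mod 37), so λ ≡ 33.
  x = λ² - 36 - 1 = 1089 - 37 ≡ 16; y = λ·(36 - 16) - 35 ≡ 33. → (16, 33)
7P: (16, 33) + (1, 27). λ = (27 - 33)/(1 - 16) ≡ 31/22 mod 37. 22⁻¹ ≡ 32 (mod 37), so λ ≡ 30.
  x = λ² - 16 - 1 = 900 - 17 ≡ 32; y = λ·(16 - 32) - 33 ≡ 5. → (32, 5)
8P: (32, 5) + (1, 27). λ = (27 - 5)/(1 - 32) ≡ 22/6 mod 37. 6⁻¹ ≡ 31 (mod 37), so λ ≡ 16.
  x = λ² - 32 - 1 = 256 - 33 ≡ 1; y = λ·(32 - 1) - 5 ≡ 10. → (1, 10)
9P: (1, 10) + (1, 27): same x and y₁ ≡ -y₂, so the sum is the point at infinity.
9P = the point at infinity, so the order is 9.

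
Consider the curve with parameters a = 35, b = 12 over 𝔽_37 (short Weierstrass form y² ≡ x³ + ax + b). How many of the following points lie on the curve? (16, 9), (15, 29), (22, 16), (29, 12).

2

(16, 9): 9² ≡ 7, rhs ≡ 6 → off.
(15, 29): 29² ≡ 27, rhs ≡ 27 → on.
(22, 16): 16² ≡ 34, rhs ≡ 34 → on.
(29, 12): 12² ≡ 33, rhs ≡ 34 → off.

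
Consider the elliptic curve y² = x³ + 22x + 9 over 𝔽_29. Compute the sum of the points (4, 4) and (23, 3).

(4, 4) + (23, 3). λ = (3 - 4)/(23 - 4) ≡ 28/19 mod 29. 19⁻¹ ≡ 26 (mod 29) since 19·26 = 494 ≡ 1, so λ ≡ 3.
  x = λ² - 4 - 23 = 9 - 27 ≡ 11; y = λ·(4 - 11) - 4 ≡ 4. → (11, 4)

(11, 4)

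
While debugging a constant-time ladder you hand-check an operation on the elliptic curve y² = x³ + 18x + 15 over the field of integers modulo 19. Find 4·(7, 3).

(14, 16)

Write G = (7, 3).
Double-and-add on 4 = (100)₂. Start with G = (7, 3) for the leading 1-bit.
double: tangent at (7, 3): λ = (3·7² + 18)/(2·3) ≡ 13/6. 6⁻¹ ≡ 16 (mod 19), so λ ≡ 13·16 ≡ 18.
  x = λ² - 7 - 7 = 324 - 14 ≡ 6; y = λ·(7 - 6) - 3 ≡ 15. → (6, 15)
double: tangent at (6, 15): λ = (3·6² + 18)/(2·15) ≡ 12/11. 11⁻¹ ≡ 7 (mod 19) since 11·7 = 77 ≡ 1, so λ ≡ 12·7 ≡ 8.
  x = λ² - 6 - 6 = 64 - 12 ≡ 14; y = λ·(6 - 14) - 15 ≡ 16. → (14, 16)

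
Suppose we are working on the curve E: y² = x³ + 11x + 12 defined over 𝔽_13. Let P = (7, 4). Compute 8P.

Double-and-add on 8 = (1000)₂. Start with P = (7, 4) for the leading 1-bit.
double: tangent at (7, 4): λ = (3·7² + 11)/(2·4) ≡ 2/8. 8⁻¹ ≡ 5 (mod 13), so λ ≡ 2·5 ≡ 10.
  x = λ² - 7 - 7 = 100 - 14 ≡ 8; y = λ·(7 - 8) - 4 ≡ 12. → (8, 12)
double: tangent at (8, 12): λ = (3·8² + 11)/(2·12) ≡ 8/11. 11⁻¹ ≡ 6 (mod 13) since 11·6 = 66 ≡ 1, so λ ≡ 8·6 ≡ 9.
  x = λ² - 8 - 8 = 81 - 16 ≡ 0; y = λ·(8 - 0) - 12 ≡ 8. → (0, 8)
double: tangent at (0, 8): λ = (3·0² + 11)/(2·8) ≡ 11/3. 3⁻¹ ≡ 9 (mod 13), so λ ≡ 11·9 ≡ 8.
  x = λ² - 0 - 0 = 64 - 0 ≡ 12; y = λ·(0 - 12) - 8 ≡ 0. → (12, 0)

(12, 0)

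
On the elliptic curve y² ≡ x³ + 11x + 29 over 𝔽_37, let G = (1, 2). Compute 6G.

O

Double-and-add on 6 = (110)₂. Start with G = (1, 2) for the leading 1-bit.
double: tangent at (1, 2): λ = (3·1² + 11)/(2·2) ≡ 14/4. 4⁻¹ ≡ 28 (mod 37) since 4·28 = 112 ≡ 1, so λ ≡ 14·28 ≡ 22.
  x = λ² - 1 - 1 = 484 - 2 ≡ 1; y = λ·(1 - 1) - 2 ≡ 35. → (1, 35)
add G: (1, 35) + (1, 2): same x and y₁ ≡ -y₂, so the sum is ∞.
double: ∞ + ∞ = ∞ (identity).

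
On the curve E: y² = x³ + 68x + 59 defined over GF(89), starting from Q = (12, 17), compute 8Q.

(66, 37)

Repeated addition: build up to 8Q.
2Q: tangent at (12, 17): λ = (3·12² + 68)/(2·17) ≡ 55/34. 34⁻¹ ≡ 55 (mod 89), so λ ≡ 55·55 ≡ 88.
  x = λ² - 12 - 12 = 7744 - 24 ≡ 66; y = λ·(12 - 66) - 17 ≡ 37. → (66, 37)
3Q: (66, 37) + (12, 17). λ = (17 - 37)/(12 - 66) ≡ 69/35 mod 89. 35⁻¹ ≡ 28 (mod 89) since 35·28 = 980 ≡ 1, so λ ≡ 63.
  x = λ² - 66 - 12 = 3969 - 78 ≡ 64; y = λ·(66 - 64) - 37 ≡ 0. → (64, 0)
4Q: (64, 0) + (12, 17). λ = (17 - 0)/(12 - 64) ≡ 17/37 mod 89. 37⁻¹ ≡ 77 (mod 89), so λ ≡ 63.
  x = λ² - 64 - 12 = 3969 - 76 ≡ 66; y = λ·(64 - 66) - 0 ≡ 52. → (66, 52)
5Q: (66, 52) + (12, 17). λ = (17 - 52)/(12 - 66) ≡ 54/35 mod 89. 35⁻¹ ≡ 28 (mod 89), so λ ≡ 88.
  x = λ² - 66 - 12 = 7744 - 78 ≡ 12; y = λ·(66 - 12) - 52 ≡ 72. → (12, 72)
6Q: (12, 72) + (12, 17): same x and y₁ ≡ -y₂, so the sum is O.
7Q: O + (12, 17) = (12, 17) (identity).
8Q: tangent at (12, 17): λ = (3·12² + 68)/(2·17) ≡ 55/34. 34⁻¹ ≡ 55 (mod 89), so λ ≡ 55·55 ≡ 88.
  x = λ² - 12 - 12 = 7744 - 24 ≡ 66; y = λ·(12 - 66) - 17 ≡ 37. → (66, 37)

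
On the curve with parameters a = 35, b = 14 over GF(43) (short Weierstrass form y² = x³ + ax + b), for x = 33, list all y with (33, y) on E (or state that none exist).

13, 30

x³ + 35x + 14 = 37106 ≡ 40 (mod 43).
Square roots of 40 mod 43: 13 and 30 (since 13² = 169 ≡ 40).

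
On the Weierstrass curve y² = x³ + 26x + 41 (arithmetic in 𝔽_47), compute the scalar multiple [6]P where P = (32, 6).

(21, 42)

Repeated addition: build up to 6P.
2P: tangent at (32, 6): λ = (3·32² + 26)/(2·6) ≡ 43/12. 12⁻¹ ≡ 4 (mod 47), so λ ≡ 43·4 ≡ 31.
  x = λ² - 32 - 32 = 961 - 64 ≡ 4; y = λ·(32 - 4) - 6 ≡ 16. → (4, 16)
3P: (4, 16) + (32, 6). λ = (6 - 16)/(32 - 4) ≡ 37/28 mod 47. 28⁻¹ ≡ 42 (mod 47), so λ ≡ 3.
  x = λ² - 4 - 32 = 9 - 36 ≡ 20; y = λ·(4 - 20) - 16 ≡ 30. → (20, 30)
4P: (20, 30) + (32, 6). λ = (6 - 30)/(32 - 20) ≡ 23/12 mod 47. 12⁻¹ ≡ 4 (mod 47), so λ ≡ 45.
  x = λ² - 20 - 32 = 2025 - 52 ≡ 46; y = λ·(20 - 46) - 30 ≡ 22. → (46, 22)
5P: (46, 22) + (32, 6). λ = (6 - 22)/(32 - 46) ≡ 31/33 mod 47. 33⁻¹ ≡ 10 (mod 47) since 33·10 = 330 ≡ 1, so λ ≡ 28.
  x = λ² - 46 - 32 = 784 - 78 ≡ 1; y = λ·(46 - 1) - 22 ≡ 16. → (1, 16)
6P: (1, 16) + (32, 6). λ = (6 - 16)/(32 - 1) ≡ 37/31 mod 47. 31⁻¹ ≡ 44 (mod 47), so λ ≡ 30.
  x = λ² - 1 - 32 = 900 - 33 ≡ 21; y = λ·(1 - 21) - 16 ≡ 42. → (21, 42)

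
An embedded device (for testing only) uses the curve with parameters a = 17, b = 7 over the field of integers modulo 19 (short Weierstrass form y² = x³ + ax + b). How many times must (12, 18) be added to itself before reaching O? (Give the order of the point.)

3

2P: tangent at (12, 18): λ = (3·12² + 17)/(2·18) ≡ 12/17. 17⁻¹ ≡ 9 (mod 19), so λ ≡ 12·9 ≡ 13.
  x = λ² - 12 - 12 = 169 - 24 ≡ 12; y = λ·(12 - 12) - 18 ≡ 1. → (12, 1)
3P: (12, 1) + (12, 18): same x and y₁ ≡ -y₂, so the sum is O.
3P = O, so the order is 3.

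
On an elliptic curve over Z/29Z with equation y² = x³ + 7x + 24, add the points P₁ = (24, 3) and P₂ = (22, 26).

(24, 3) + (22, 26). λ = (26 - 3)/(22 - 24) ≡ 23/27 mod 29. 27⁻¹ ≡ 14 (mod 29), so λ ≡ 3.
  x = λ² - 24 - 22 = 9 - 46 ≡ 21; y = λ·(24 - 21) - 3 ≡ 6. → (21, 6)

(21, 6)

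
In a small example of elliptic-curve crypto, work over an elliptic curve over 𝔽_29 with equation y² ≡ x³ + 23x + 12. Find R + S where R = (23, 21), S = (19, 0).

(23, 21) + (19, 0). λ = (0 - 21)/(19 - 23) ≡ 8/25 mod 29. 25⁻¹ ≡ 7 (mod 29), so λ ≡ 27.
  x = λ² - 23 - 19 = 729 - 42 ≡ 20; y = λ·(23 - 20) - 21 ≡ 2. → (20, 2)

(20, 2)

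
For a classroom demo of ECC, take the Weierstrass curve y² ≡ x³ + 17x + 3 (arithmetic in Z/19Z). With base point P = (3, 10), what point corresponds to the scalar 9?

(12, 15)

Double-and-add on 9 = (1001)₂. Start with P = (3, 10) for the leading 1-bit.
double: tangent at (3, 10): λ = (3·3² + 17)/(2·10) ≡ 6/1. 1⁻¹ ≡ 1 (mod 19) since 1·1 = 1 ≡ 1, so λ ≡ 6·1 ≡ 6.
  x = λ² - 3 - 3 = 36 - 6 ≡ 11; y = λ·(3 - 11) - 10 ≡ 18. → (11, 18)
double: tangent at (11, 18): λ = (3·11² + 17)/(2·18) ≡ 0/17. 17⁻¹ ≡ 9 (mod 19), so λ ≡ 0·9 ≡ 0.
  x = λ² - 11 - 11 = 0 - 22 ≡ 16; y = λ·(11 - 16) - 18 ≡ 1. → (16, 1)
double: tangent at (16, 1): λ = (3·16² + 17)/(2·1) ≡ 6/2. 2⁻¹ ≡ 10 (mod 19), so λ ≡ 6·10 ≡ 3.
  x = λ² - 16 - 16 = 9 - 32 ≡ 15; y = λ·(16 - 15) - 1 ≡ 2. → (15, 2)
add P: (15, 2) + (3, 10). λ = (10 - 2)/(3 - 15) ≡ 8/7 mod 19. 7⁻¹ ≡ 11 (mod 19) since 7·11 = 77 ≡ 1, so λ ≡ 12.
  x = λ² - 15 - 3 = 144 - 18 ≡ 12; y = λ·(15 - 12) - 2 ≡ 15. → (12, 15)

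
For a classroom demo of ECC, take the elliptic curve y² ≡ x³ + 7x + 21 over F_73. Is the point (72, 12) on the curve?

no

y² = 12² ≡ 71; x³ + 7x + 21 = 373773 ≡ 13 (mod 73). 71 ≠ 13.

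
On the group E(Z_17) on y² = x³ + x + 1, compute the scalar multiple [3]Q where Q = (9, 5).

Repeated addition: build up to 3Q.
2Q: tangent at (9, 5): λ = (3·9² + 1)/(2·5) ≡ 6/10. 10⁻¹ ≡ 12 (mod 17), so λ ≡ 6·12 ≡ 4.
  x = λ² - 9 - 9 = 16 - 18 ≡ 15; y = λ·(9 - 15) - 5 ≡ 5. → (15, 5)
3Q: (15, 5) + (9, 5). λ = (5 - 5)/(9 - 15) ≡ 0/11 mod 17. 11⁻¹ ≡ 14 (mod 17), so λ ≡ 0.
  x = λ² - 15 - 9 = 0 - 24 ≡ 10; y = λ·(15 - 10) - 5 ≡ 12. → (10, 12)

(10, 12)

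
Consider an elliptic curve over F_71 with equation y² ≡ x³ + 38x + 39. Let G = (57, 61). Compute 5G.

Double-and-add on 5 = (101)₂. Start with G = (57, 61) for the leading 1-bit.
double: tangent at (57, 61): λ = (3·57² + 38)/(2·61) ≡ 58/51. 51⁻¹ ≡ 39 (mod 71), so λ ≡ 58·39 ≡ 61.
  x = λ² - 57 - 57 = 3721 - 114 ≡ 57; y = λ·(57 - 57) - 61 ≡ 10. → (57, 10)
double: tangent at (57, 10): λ = (3·57² + 38)/(2·10) ≡ 58/20. 20⁻¹ ≡ 32 (mod 71), so λ ≡ 58·32 ≡ 10.
  x = λ² - 57 - 57 = 100 - 114 ≡ 57; y = λ·(57 - 57) - 10 ≡ 61. → (57, 61)
add G: tangent at (57, 61): λ = (3·57² + 38)/(2·61) ≡ 58/51. 51⁻¹ ≡ 39 (mod 71), so λ ≡ 58·39 ≡ 61.
  x = λ² - 57 - 57 = 3721 - 114 ≡ 57; y = λ·(57 - 57) - 61 ≡ 10. → (57, 10)

(57, 10)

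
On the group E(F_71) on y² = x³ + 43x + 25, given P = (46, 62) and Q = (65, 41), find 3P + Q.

(11, 14)

First 3P:
Repeated addition: build up to 3P.
2P: tangent at (46, 62): λ = (3·46² + 43)/(2·62) ≡ 1/53. 53⁻¹ ≡ 67 (mod 71) since 53·67 = 3551 ≡ 1, so λ ≡ 1·67 ≡ 67.
  x = λ² - 46 - 46 = 4489 - 92 ≡ 66; y = λ·(46 - 66) - 62 ≡ 18. → (66, 18)
3P: (66, 18) + (46, 62). λ = (62 - 18)/(46 - 66) ≡ 44/51 mod 71. 51⁻¹ ≡ 39 (mod 71) since 51·39 = 1989 ≡ 1, so λ ≡ 12.
  x = λ² - 66 - 46 = 144 - 112 ≡ 32; y = λ·(66 - 32) - 18 ≡ 35. → (32, 35)
3P = (32, 35).
Finally 3P + Q:
(32, 35) + (65, 41). λ = (41 - 35)/(65 - 32) ≡ 6/33 mod 71. 33⁻¹ ≡ 28 (mod 71), so λ ≡ 26.
  x = λ² - 32 - 65 = 676 - 97 ≡ 11; y = λ·(32 - 11) - 35 ≡ 14. → (11, 14)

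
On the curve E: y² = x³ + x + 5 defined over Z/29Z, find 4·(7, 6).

(16, 17)

Write Q = (7, 6).
Double-and-add on 4 = (100)₂. Start with Q = (7, 6) for the leading 1-bit.
double: tangent at (7, 6): λ = (3·7² + 1)/(2·6) ≡ 3/12. 12⁻¹ ≡ 17 (mod 29) since 12·17 = 204 ≡ 1, so λ ≡ 3·17 ≡ 22.
  x = λ² - 7 - 7 = 484 - 14 ≡ 6; y = λ·(7 - 6) - 6 ≡ 16. → (6, 16)
double: tangent at (6, 16): λ = (3·6² + 1)/(2·16) ≡ 22/3. 3⁻¹ ≡ 10 (mod 29) since 3·10 = 30 ≡ 1, so λ ≡ 22·10 ≡ 17.
  x = λ² - 6 - 6 = 289 - 12 ≡ 16; y = λ·(6 - 16) - 16 ≡ 17. → (16, 17)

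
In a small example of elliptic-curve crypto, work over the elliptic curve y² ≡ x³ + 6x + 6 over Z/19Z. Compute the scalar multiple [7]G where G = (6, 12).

(11, 15)

Repeated addition: build up to 7G.
2G: tangent at (6, 12): λ = (3·6² + 6)/(2·12) ≡ 0/5. 5⁻¹ ≡ 4 (mod 19), so λ ≡ 0·4 ≡ 0.
  x = λ² - 6 - 6 = 0 - 12 ≡ 7; y = λ·(6 - 7) - 12 ≡ 7. → (7, 7)
3G: (7, 7) + (6, 12). λ = (12 - 7)/(6 - 7) ≡ 5/18 mod 19. 18⁻¹ ≡ 18 (mod 19) since 18·18 = 324 ≡ 1, so λ ≡ 14.
  x = λ² - 7 - 6 = 196 - 13 ≡ 12; y = λ·(7 - 12) - 7 ≡ 18. → (12, 18)
4G: (12, 18) + (6, 12). λ = (12 - 18)/(6 - 12) ≡ 13/13 mod 19. 13⁻¹ ≡ 3 (mod 19), so λ ≡ 1.
  x = λ² - 12 - 6 = 1 - 18 ≡ 2; y = λ·(12 - 2) - 18 ≡ 11. → (2, 11)
5G: (2, 11) + (6, 12). λ = (12 - 11)/(6 - 2) ≡ 1/4 mod 19. 4⁻¹ ≡ 5 (mod 19), so λ ≡ 5.
  x = λ² - 2 - 6 = 25 - 8 ≡ 17; y = λ·(2 - 17) - 11 ≡ 9. → (17, 9)
6G: (17, 9) + (6, 12). λ = (12 - 9)/(6 - 17) ≡ 3/8 mod 19. 8⁻¹ ≡ 12 (mod 19), so λ ≡ 17.
  x = λ² - 17 - 6 = 289 - 23 ≡ 0; y = λ·(17 - 0) - 9 ≡ 14. → (0, 14)
7G: (0, 14) + (6, 12). λ = (12 - 14)/(6 - 0) ≡ 17/6 mod 19. 6⁻¹ ≡ 16 (mod 19), so λ ≡ 6.
  x = λ² - 0 - 6 = 36 - 6 ≡ 11; y = λ·(0 - 11) - 14 ≡ 15. → (11, 15)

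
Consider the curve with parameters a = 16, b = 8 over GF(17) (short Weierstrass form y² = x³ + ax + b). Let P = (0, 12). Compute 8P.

(3, 7)

Repeated addition: build up to 8P.
2P: tangent at (0, 12): λ = (3·0² + 16)/(2·12) ≡ 16/7. 7⁻¹ ≡ 5 (mod 17), so λ ≡ 16·5 ≡ 12.
  x = λ² - 0 - 0 = 144 - 0 ≡ 8; y = λ·(0 - 8) - 12 ≡ 11. → (8, 11)
3P: (8, 11) + (0, 12). λ = (12 - 11)/(0 - 8) ≡ 1/9 mod 17. 9⁻¹ ≡ 2 (mod 17), so λ ≡ 2.
  x = λ² - 8 - 0 = 4 - 8 ≡ 13; y = λ·(8 - 13) - 11 ≡ 13. → (13, 13)
4P: (13, 13) + (0, 12). λ = (12 - 13)/(0 - 13) ≡ 16/4 mod 17. 4⁻¹ ≡ 13 (mod 17) since 4·13 = 52 ≡ 1, so λ ≡ 4.
  x = λ² - 13 - 0 = 16 - 13 ≡ 3; y = λ·(13 - 3) - 13 ≡ 10. → (3, 10)
5P: (3, 10) + (0, 12). λ = (12 - 10)/(0 - 3) ≡ 2/14 mod 17. 14⁻¹ ≡ 11 (mod 17), so λ ≡ 5.
  x = λ² - 3 - 0 = 25 - 3 ≡ 5; y = λ·(3 - 5) - 10 ≡ 14. → (5, 14)
6P: (5, 14) + (0, 12). λ = (12 - 14)/(0 - 5) ≡ 15/12 mod 17. 12⁻¹ ≡ 10 (mod 17), so λ ≡ 14.
  x = λ² - 5 - 0 = 196 - 5 ≡ 4; y = λ·(5 - 4) - 14 ≡ 0. → (4, 0)
7P: (4, 0) + (0, 12). λ = (12 - 0)/(0 - 4) ≡ 12/13 mod 17. 13⁻¹ ≡ 4 (mod 17) since 13·4 = 52 ≡ 1, so λ ≡ 14.
  x = λ² - 4 - 0 = 196 - 4 ≡ 5; y = λ·(4 - 5) - 0 ≡ 3. → (5, 3)
8P: (5, 3) + (0, 12). λ = (12 - 3)/(0 - 5) ≡ 9/12 mod 17. 12⁻¹ ≡ 10 (mod 17), so λ ≡ 5.
  x = λ² - 5 - 0 = 25 - 5 ≡ 3; y = λ·(5 - 3) - 3 ≡ 7. → (3, 7)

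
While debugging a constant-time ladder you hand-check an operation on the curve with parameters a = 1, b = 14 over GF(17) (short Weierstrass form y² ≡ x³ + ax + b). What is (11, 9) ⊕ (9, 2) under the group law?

(11, 9) + (9, 2). λ = (2 - 9)/(9 - 11) ≡ 10/15 mod 17. 15⁻¹ ≡ 8 (mod 17), so λ ≡ 12.
  x = λ² - 11 - 9 = 144 - 20 ≡ 5; y = λ·(11 - 5) - 9 ≡ 12. → (5, 12)

(5, 12)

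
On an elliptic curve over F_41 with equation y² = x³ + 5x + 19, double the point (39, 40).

(25, 5)

tangent at (39, 40): λ = (3·39² + 5)/(2·40) ≡ 17/39. 39⁻¹ ≡ 20 (mod 41), so λ ≡ 17·20 ≡ 12.
  x = λ² - 39 - 39 = 144 - 78 ≡ 25; y = λ·(39 - 25) - 40 ≡ 5. → (25, 5)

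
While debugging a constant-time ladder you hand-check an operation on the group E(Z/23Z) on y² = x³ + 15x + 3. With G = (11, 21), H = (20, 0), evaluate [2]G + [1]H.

First 2G:
Repeated addition: build up to 2G.
2G: tangent at (11, 21): λ = (3·11² + 15)/(2·21) ≡ 10/19. 19⁻¹ ≡ 17 (mod 23), so λ ≡ 10·17 ≡ 9.
  x = λ² - 11 - 11 = 81 - 22 ≡ 13; y = λ·(11 - 13) - 21 ≡ 7. → (13, 7)
2G = (13, 7).
Finally 2G + H:
(13, 7) + (20, 0). λ = (0 - 7)/(20 - 13) ≡ 16/7 mod 23. 7⁻¹ ≡ 10 (mod 23), so λ ≡ 22.
  x = λ² - 13 - 20 = 484 - 33 ≡ 14; y = λ·(13 - 14) - 7 ≡ 17. → (14, 17)

(14, 17)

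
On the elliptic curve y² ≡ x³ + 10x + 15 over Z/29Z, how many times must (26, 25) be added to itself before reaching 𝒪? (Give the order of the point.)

10

2P: tangent at (26, 25): λ = (3·26² + 10)/(2·25) ≡ 8/21. 21⁻¹ ≡ 18 (mod 29), so λ ≡ 8·18 ≡ 28.
  x = λ² - 26 - 26 = 784 - 52 ≡ 7; y = λ·(26 - 7) - 25 ≡ 14. → (7, 14)
3P: (7, 14) + (26, 25). λ = (25 - 14)/(26 - 7) ≡ 11/19 mod 29. 19⁻¹ ≡ 26 (mod 29) since 19·26 = 494 ≡ 1, so λ ≡ 25.
  x = λ² - 7 - 26 = 625 - 33 ≡ 12; y = λ·(7 - 12) - 14 ≡ 6. → (12, 6)
4P: (12, 6) + (26, 25). λ = (25 - 6)/(26 - 12) ≡ 19/14 mod 29. 14⁻¹ ≡ 27 (mod 29), so λ ≡ 20.
  x = λ² - 12 - 26 = 400 - 38 ≡ 14; y = λ·(12 - 14) - 6 ≡ 12. → (14, 12)
5P: (14, 12) + (26, 25). λ = (25 - 12)/(26 - 14) ≡ 13/12 mod 29. 12⁻¹ ≡ 17 (mod 29), so λ ≡ 18.
  x = λ² - 14 - 26 = 324 - 40 ≡ 23; y = λ·(14 - 23) - 12 ≡ 0. → (23, 0)
6P: (23, 0) + (26, 25). λ = (25 - 0)/(26 - 23) ≡ 25/3 mod 29. 3⁻¹ ≡ 10 (mod 29) since 3·10 = 30 ≡ 1, so λ ≡ 18.
  x = λ² - 23 - 26 = 324 - 49 ≡ 14; y = λ·(23 - 14) - 0 ≡ 17. → (14, 17)
7P: (14, 17) + (26, 25). λ = (25 - 17)/(26 - 14) ≡ 8/12 mod 29. 12⁻¹ ≡ 17 (mod 29), so λ ≡ 20.
  x = λ² - 14 - 26 = 400 - 40 ≡ 12; y = λ·(14 - 12) - 17 ≡ 23. → (12, 23)
8P: (12, 23) + (26, 25). λ = (25 - 23)/(26 - 12) ≡ 2/14 mod 29. 14⁻¹ ≡ 27 (mod 29), so λ ≡ 25.
  x = λ² - 12 - 26 = 625 - 38 ≡ 7; y = λ·(12 - 7) - 23 ≡ 15. → (7, 15)
9P: (7, 15) + (26, 25). λ = (25 - 15)/(26 - 7) ≡ 10/19 mod 29. 19⁻¹ ≡ 26 (mod 29) since 19·26 = 494 ≡ 1, so λ ≡ 28.
  x = λ² - 7 - 26 = 784 - 33 ≡ 26; y = λ·(7 - 26) - 15 ≡ 4. → (26, 4)
10P: (26, 4) + (26, 25): same x and y₁ ≡ -y₂, so the sum is 𝒪.
10P = 𝒪, so the order is 10.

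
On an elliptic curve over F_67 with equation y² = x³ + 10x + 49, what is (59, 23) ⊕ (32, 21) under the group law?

(59, 23) + (32, 21). λ = (21 - 23)/(32 - 59) ≡ 65/40 mod 67. 40⁻¹ ≡ 62 (mod 67), so λ ≡ 10.
  x = λ² - 59 - 32 = 100 - 91 ≡ 9; y = λ·(59 - 9) - 23 ≡ 8. → (9, 8)

(9, 8)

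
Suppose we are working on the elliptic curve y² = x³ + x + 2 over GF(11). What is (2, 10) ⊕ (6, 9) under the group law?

(1, 9)

(2, 10) + (6, 9). λ = (9 - 10)/(6 - 2) ≡ 10/4 mod 11. 4⁻¹ ≡ 3 (mod 11), so λ ≡ 8.
  x = λ² - 2 - 6 = 64 - 8 ≡ 1; y = λ·(2 - 1) - 10 ≡ 9. → (1, 9)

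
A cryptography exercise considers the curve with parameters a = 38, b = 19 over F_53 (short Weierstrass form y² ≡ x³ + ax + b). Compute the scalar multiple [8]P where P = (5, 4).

(5, 49)

Double-and-add on 8 = (1000)₂. Start with P = (5, 4) for the leading 1-bit.
double: tangent at (5, 4): λ = (3·5² + 38)/(2·4) ≡ 7/8. 8⁻¹ ≡ 20 (mod 53) since 8·20 = 160 ≡ 1, so λ ≡ 7·20 ≡ 34.
  x = λ² - 5 - 5 = 1156 - 10 ≡ 33; y = λ·(5 - 33) - 4 ≡ 51. → (33, 51)
double: tangent at (33, 51): λ = (3·33² + 38)/(2·51) ≡ 19/49. 49⁻¹ ≡ 13 (mod 53), so λ ≡ 19·13 ≡ 35.
  x = λ² - 33 - 33 = 1225 - 66 ≡ 46; y = λ·(33 - 46) - 51 ≡ 24. → (46, 24)
double: tangent at (46, 24): λ = (3·46² + 38)/(2·24) ≡ 26/48. 48⁻¹ ≡ 21 (mod 53), so λ ≡ 26·21 ≡ 16.
  x = λ² - 46 - 46 = 256 - 92 ≡ 5; y = λ·(46 - 5) - 24 ≡ 49. → (5, 49)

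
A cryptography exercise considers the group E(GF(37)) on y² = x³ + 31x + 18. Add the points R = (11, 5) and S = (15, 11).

(4, 24)

(11, 5) + (15, 11). λ = (11 - 5)/(15 - 11) ≡ 6/4 mod 37. 4⁻¹ ≡ 28 (mod 37), so λ ≡ 20.
  x = λ² - 11 - 15 = 400 - 26 ≡ 4; y = λ·(11 - 4) - 5 ≡ 24. → (4, 24)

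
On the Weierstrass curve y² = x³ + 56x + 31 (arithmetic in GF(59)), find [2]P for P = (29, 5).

tangent at (29, 5): λ = (3·29² + 56)/(2·5) ≡ 42/10. 10⁻¹ ≡ 6 (mod 59), so λ ≡ 42·6 ≡ 16.
  x = λ² - 29 - 29 = 256 - 58 ≡ 21; y = λ·(29 - 21) - 5 ≡ 5. → (21, 5)

(21, 5)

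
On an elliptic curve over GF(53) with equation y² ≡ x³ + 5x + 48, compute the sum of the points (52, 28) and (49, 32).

(52, 28) + (49, 32). λ = (32 - 28)/(49 - 52) ≡ 4/50 mod 53. 50⁻¹ ≡ 35 (mod 53), so λ ≡ 34.
  x = λ² - 52 - 49 = 1156 - 101 ≡ 48; y = λ·(52 - 48) - 28 ≡ 2. → (48, 2)

(48, 2)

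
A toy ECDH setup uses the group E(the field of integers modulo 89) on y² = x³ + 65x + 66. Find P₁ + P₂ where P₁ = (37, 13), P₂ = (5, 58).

(3, 56)

(37, 13) + (5, 58). λ = (58 - 13)/(5 - 37) ≡ 45/57 mod 89. 57⁻¹ ≡ 25 (mod 89), so λ ≡ 57.
  x = λ² - 37 - 5 = 3249 - 42 ≡ 3; y = λ·(37 - 3) - 13 ≡ 56. → (3, 56)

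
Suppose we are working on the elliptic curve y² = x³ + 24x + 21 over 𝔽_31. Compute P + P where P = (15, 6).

tangent at (15, 6): λ = (3·15² + 24)/(2·6) ≡ 17/12. 12⁻¹ ≡ 13 (mod 31), so λ ≡ 17·13 ≡ 4.
  x = λ² - 15 - 15 = 16 - 30 ≡ 17; y = λ·(15 - 17) - 6 ≡ 17. → (17, 17)

(17, 17)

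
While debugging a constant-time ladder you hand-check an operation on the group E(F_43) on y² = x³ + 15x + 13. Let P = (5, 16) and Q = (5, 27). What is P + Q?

O

The two points share x = 5 and their y-coordinates satisfy 16 + 27 ≡ 0 (mod 43), so they are inverses. Their sum is ∞.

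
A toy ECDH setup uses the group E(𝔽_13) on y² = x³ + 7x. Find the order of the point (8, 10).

6

2P: tangent at (8, 10): λ = (3·8² + 7)/(2·10) ≡ 4/7. 7⁻¹ ≡ 2 (mod 13), so λ ≡ 4·2 ≡ 8.
  x = λ² - 8 - 8 = 64 - 16 ≡ 9; y = λ·(8 - 9) - 10 ≡ 8. → (9, 8)
3P: (9, 8) + (8, 10). λ = (10 - 8)/(8 - 9) ≡ 2/12 mod 13. 12⁻¹ ≡ 12 (mod 13) since 12·12 = 144 ≡ 1, so λ ≡ 11.
  x = λ² - 9 - 8 = 121 - 17 ≡ 0; y = λ·(9 - 0) - 8 ≡ 0. → (0, 0)
4P: (0, 0) + (8, 10). λ = (10 - 0)/(8 - 0) ≡ 10/8 mod 13. 8⁻¹ ≡ 5 (mod 13), so λ ≡ 11.
  x = λ² - 0 - 8 = 121 - 8 ≡ 9; y = λ·(0 - 9) - 0 ≡ 5. → (9, 5)
5P: (9, 5) + (8, 10). λ = (10 - 5)/(8 - 9) ≡ 5/12 mod 13. 12⁻¹ ≡ 12 (mod 13) since 12·12 = 144 ≡ 1, so λ ≡ 8.
  x = λ² - 9 - 8 = 64 - 17 ≡ 8; y = λ·(9 - 8) - 5 ≡ 3. → (8, 3)
6P: (8, 3) + (8, 10): same x and y₁ ≡ -y₂, so the sum is ∞.
6P = ∞, so the order is 6.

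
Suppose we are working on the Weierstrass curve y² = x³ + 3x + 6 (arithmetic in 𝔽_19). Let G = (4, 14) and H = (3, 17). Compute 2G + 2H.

(0, 5)

First 2G:
Repeated addition: build up to 2G.
2G: tangent at (4, 14): λ = (3·4² + 3)/(2·14) ≡ 13/9. 9⁻¹ ≡ 17 (mod 19), so λ ≡ 13·17 ≡ 12.
  x = λ² - 4 - 4 = 144 - 8 ≡ 3; y = λ·(4 - 3) - 14 ≡ 17. → (3, 17)
2G = (3, 17).
Next 2H:
Repeated addition: build up to 2H.
2H: tangent at (3, 17): λ = (3·3² + 3)/(2·17) ≡ 11/15. 15⁻¹ ≡ 14 (mod 19), so λ ≡ 11·14 ≡ 2.
  x = λ² - 3 - 3 = 4 - 6 ≡ 17; y = λ·(3 - 17) - 17 ≡ 12. → (17, 12)
2H = (17, 12).
Finally 2G + 2H:
(3, 17) + (17, 12). λ = (12 - 17)/(17 - 3) ≡ 14/14 mod 19. 14⁻¹ ≡ 15 (mod 19), so λ ≡ 1.
  x = λ² - 3 - 17 = 1 - 20 ≡ 0; y = λ·(3 - 0) - 17 ≡ 5. → (0, 5)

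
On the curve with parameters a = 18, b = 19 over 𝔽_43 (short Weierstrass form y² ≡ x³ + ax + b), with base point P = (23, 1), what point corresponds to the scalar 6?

Repeated addition: build up to 6P.
2P: tangent at (23, 1): λ = (3·23² + 18)/(2·1) ≡ 14/2. 2⁻¹ ≡ 22 (mod 43) since 2·22 = 44 ≡ 1, so λ ≡ 14·22 ≡ 7.
  x = λ² - 23 - 23 = 49 - 46 ≡ 3; y = λ·(23 - 3) - 1 ≡ 10. → (3, 10)
3P: (3, 10) + (23, 1). λ = (1 - 10)/(23 - 3) ≡ 34/20 mod 43. 20⁻¹ ≡ 28 (mod 43) since 20·28 = 560 ≡ 1, so λ ≡ 6.
  x = λ² - 3 - 23 = 36 - 26 ≡ 10; y = λ·(3 - 10) - 10 ≡ 34. → (10, 34)
4P: (10, 34) + (23, 1). λ = (1 - 34)/(23 - 10) ≡ 10/13 mod 43. 13⁻¹ ≡ 10 (mod 43) since 13·10 = 130 ≡ 1, so λ ≡ 14.
  x = λ² - 10 - 23 = 196 - 33 ≡ 34; y = λ·(10 - 34) - 34 ≡ 17. → (34, 17)
5P: (34, 17) + (23, 1). λ = (1 - 17)/(23 - 34) ≡ 27/32 mod 43. 32⁻¹ ≡ 39 (mod 43) since 32·39 = 1248 ≡ 1, so λ ≡ 21.
  x = λ² - 34 - 23 = 441 - 57 ≡ 40; y = λ·(34 - 40) - 17 ≡ 29. → (40, 29)
6P: (40, 29) + (23, 1). λ = (1 - 29)/(23 - 40) ≡ 15/26 mod 43. 26⁻¹ ≡ 5 (mod 43), so λ ≡ 32.
  x = λ² - 40 - 23 = 1024 - 63 ≡ 15; y = λ·(40 - 15) - 29 ≡ 40. → (15, 40)

(15, 40)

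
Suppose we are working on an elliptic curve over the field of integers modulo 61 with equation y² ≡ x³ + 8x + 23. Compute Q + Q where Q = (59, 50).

tangent at (59, 50): λ = (3·59² + 8)/(2·50) ≡ 20/39. 39⁻¹ ≡ 36 (mod 61) since 39·36 = 1404 ≡ 1, so λ ≡ 20·36 ≡ 49.
  x = λ² - 59 - 59 = 2401 - 118 ≡ 26; y = λ·(59 - 26) - 50 ≡ 42. → (26, 42)

(26, 42)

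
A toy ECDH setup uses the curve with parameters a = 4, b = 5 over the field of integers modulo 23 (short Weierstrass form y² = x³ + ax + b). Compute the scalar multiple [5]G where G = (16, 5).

(22, 0)

Repeated addition: build up to 5G.
2G: tangent at (16, 5): λ = (3·16² + 4)/(2·5) ≡ 13/10. 10⁻¹ ≡ 7 (mod 23), so λ ≡ 13·7 ≡ 22.
  x = λ² - 16 - 16 = 484 - 32 ≡ 15; y = λ·(16 - 15) - 5 ≡ 17. → (15, 17)
3G: (15, 17) + (16, 5). λ = (5 - 17)/(16 - 15) ≡ 11/1 mod 23. 1⁻¹ ≡ 1 (mod 23), so λ ≡ 11.
  x = λ² - 15 - 16 = 121 - 31 ≡ 21; y = λ·(15 - 21) - 17 ≡ 9. → (21, 9)
4G: (21, 9) + (16, 5). λ = (5 - 9)/(16 - 21) ≡ 19/18 mod 23. 18⁻¹ ≡ 9 (mod 23), so λ ≡ 10.
  x = λ² - 21 - 16 = 100 - 37 ≡ 17; y = λ·(21 - 17) - 9 ≡ 8. → (17, 8)
5G: (17, 8) + (16, 5). λ = (5 - 8)/(16 - 17) ≡ 20/22 mod 23. 22⁻¹ ≡ 22 (mod 23) since 22·22 = 484 ≡ 1, so λ ≡ 3.
  x = λ² - 17 - 16 = 9 - 33 ≡ 22; y = λ·(17 - 22) - 8 ≡ 0. → (22, 0)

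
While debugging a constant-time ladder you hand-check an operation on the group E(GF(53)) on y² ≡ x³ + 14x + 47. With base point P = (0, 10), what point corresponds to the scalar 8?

(0, 10)

Repeated addition: build up to 8P.
2P: tangent at (0, 10): λ = (3·0² + 14)/(2·10) ≡ 14/20. 20⁻¹ ≡ 8 (mod 53), so λ ≡ 14·8 ≡ 6.
  x = λ² - 0 - 0 = 36 - 0 ≡ 36; y = λ·(0 - 36) - 10 ≡ 39. → (36, 39)
3P: (36, 39) + (0, 10). λ = (10 - 39)/(0 - 36) ≡ 24/17 mod 53. 17⁻¹ ≡ 25 (mod 53) since 17·25 = 425 ≡ 1, so λ ≡ 17.
  x = λ² - 36 - 0 = 289 - 36 ≡ 41; y = λ·(36 - 41) - 39 ≡ 35. → (41, 35)
4P: (41, 35) + (0, 10). λ = (10 - 35)/(0 - 41) ≡ 28/12 mod 53. 12⁻¹ ≡ 31 (mod 53) since 12·31 = 372 ≡ 1, so λ ≡ 20.
  x = λ² - 41 - 0 = 400 - 41 ≡ 41; y = λ·(41 - 41) - 35 ≡ 18. → (41, 18)
5P: (41, 18) + (0, 10). λ = (10 - 18)/(0 - 41) ≡ 45/12 mod 53. 12⁻¹ ≡ 31 (mod 53), so λ ≡ 17.
  x = λ² - 41 - 0 = 289 - 41 ≡ 36; y = λ·(41 - 36) - 18 ≡ 14. → (36, 14)
6P: (36, 14) + (0, 10). λ = (10 - 14)/(0 - 36) ≡ 49/17 mod 53. 17⁻¹ ≡ 25 (mod 53), so λ ≡ 6.
  x = λ² - 36 - 0 = 36 - 36 ≡ 0; y = λ·(36 - 0) - 14 ≡ 43. → (0, 43)
7P: (0, 43) + (0, 10): same x and y₁ ≡ -y₂, so the sum is 𝒪.
8P: 𝒪 + (0, 10) = (0, 10) (identity).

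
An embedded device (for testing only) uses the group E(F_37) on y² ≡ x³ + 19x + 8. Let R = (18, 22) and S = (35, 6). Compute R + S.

(18, 22) + (35, 6). λ = (6 - 22)/(35 - 18) ≡ 21/17 mod 37. 17⁻¹ ≡ 24 (mod 37), so λ ≡ 23.
  x = λ² - 18 - 35 = 529 - 53 ≡ 32; y = λ·(18 - 32) - 22 ≡ 26. → (32, 26)

(32, 26)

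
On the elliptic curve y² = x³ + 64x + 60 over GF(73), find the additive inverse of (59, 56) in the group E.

-(59, 56) = (59, -56 mod 73) = (59, 17).

(59, 17)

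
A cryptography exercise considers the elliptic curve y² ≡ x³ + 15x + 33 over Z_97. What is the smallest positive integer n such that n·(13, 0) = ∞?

2P: (13, 0) + (13, 0): same x and y₁ ≡ -y₂, so the sum is ∞.
2P = ∞, so the order is 2.

2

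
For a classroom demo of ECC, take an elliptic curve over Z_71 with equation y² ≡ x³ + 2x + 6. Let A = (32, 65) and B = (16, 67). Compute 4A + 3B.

(56, 68)

First 4A:
Double-and-add on 4 = (100)₂. Start with A = (32, 65) for the leading 1-bit.
double: tangent at (32, 65): λ = (3·32² + 2)/(2·65) ≡ 21/59. 59⁻¹ ≡ 65 (mod 71), so λ ≡ 21·65 ≡ 16.
  x = λ² - 32 - 32 = 256 - 64 ≡ 50; y = λ·(32 - 50) - 65 ≡ 2. → (50, 2)
double: tangent at (50, 2): λ = (3·50² + 2)/(2·2) ≡ 47/4. 4⁻¹ ≡ 18 (mod 71), so λ ≡ 47·18 ≡ 65.
  x = λ² - 50 - 50 = 4225 - 100 ≡ 7; y = λ·(50 - 7) - 2 ≡ 24. → (7, 24)
4A = (7, 24).
Next 3B:
Repeated addition: build up to 3B.
2B: tangent at (16, 67): λ = (3·16² + 2)/(2·67) ≡ 60/63. 63⁻¹ ≡ 62 (mod 71), so λ ≡ 60·62 ≡ 28.
  x = λ² - 16 - 16 = 784 - 32 ≡ 42; y = λ·(16 - 42) - 67 ≡ 57. → (42, 57)
3B: (42, 57) + (16, 67). λ = (67 - 57)/(16 - 42) ≡ 10/45 mod 71. 45⁻¹ ≡ 30 (mod 71) since 45·30 = 1350 ≡ 1, so λ ≡ 16.
  x = λ² - 42 - 16 = 256 - 58 ≡ 56; y = λ·(42 - 56) - 57 ≡ 3. → (56, 3)
3B = (56, 3).
Finally 4A + 3B:
(7, 24) + (56, 3). λ = (3 - 24)/(56 - 7) ≡ 50/49 mod 71. 49⁻¹ ≡ 29 (mod 71) since 49·29 = 1421 ≡ 1, so λ ≡ 30.
  x = λ² - 7 - 56 = 900 - 63 ≡ 56; y = λ·(7 - 56) - 24 ≡ 68. → (56, 68)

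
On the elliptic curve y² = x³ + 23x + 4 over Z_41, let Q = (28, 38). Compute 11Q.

(3, 10)

Double-and-add on 11 = (1011)₂. Start with Q = (28, 38) for the leading 1-bit.
double: tangent at (28, 38): λ = (3·28² + 23)/(2·38) ≡ 38/35. 35⁻¹ ≡ 34 (mod 41), so λ ≡ 38·34 ≡ 21.
  x = λ² - 28 - 28 = 441 - 56 ≡ 16; y = λ·(28 - 16) - 38 ≡ 9. → (16, 9)
double: tangent at (16, 9): λ = (3·16² + 23)/(2·9) ≡ 12/18. 18⁻¹ ≡ 16 (mod 41), so λ ≡ 12·16 ≡ 28.
  x = λ² - 16 - 16 = 784 - 32 ≡ 14; y = λ·(16 - 14) - 9 ≡ 6. → (14, 6)
add Q: (14, 6) + (28, 38). λ = (38 - 6)/(28 - 14) ≡ 32/14 mod 41. 14⁻¹ ≡ 3 (mod 41), so λ ≡ 14.
  x = λ² - 14 - 28 = 196 - 42 ≡ 31; y = λ·(14 - 31) - 6 ≡ 2. → (31, 2)
double: tangent at (31, 2): λ = (3·31² + 23)/(2·2) ≡ 36/4. 4⁻¹ ≡ 31 (mod 41) since 4·31 = 124 ≡ 1, so λ ≡ 36·31 ≡ 9.
  x = λ² - 31 - 31 = 81 - 62 ≡ 19; y = λ·(31 - 19) - 2 ≡ 24. → (19, 24)
add Q: (19, 24) + (28, 38). λ = (38 - 24)/(28 - 19) ≡ 14/9 mod 41. 9⁻¹ ≡ 32 (mod 41), so λ ≡ 38.
  x = λ² - 19 - 28 = 1444 - 47 ≡ 3; y = λ·(19 - 3) - 24 ≡ 10. → (3, 10)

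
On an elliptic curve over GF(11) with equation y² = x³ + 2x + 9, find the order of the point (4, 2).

2P: tangent at (4, 2): λ = (3·4² + 2)/(2·2) ≡ 6/4. 4⁻¹ ≡ 3 (mod 11) since 4·3 = 12 ≡ 1, so λ ≡ 6·3 ≡ 7.
  x = λ² - 4 - 4 = 49 - 8 ≡ 8; y = λ·(4 - 8) - 2 ≡ 3. → (8, 3)
3P: (8, 3) + (4, 2). λ = (2 - 3)/(4 - 8) ≡ 10/7 mod 11. 7⁻¹ ≡ 8 (mod 11) since 7·8 = 56 ≡ 1, so λ ≡ 3.
  x = λ² - 8 - 4 = 9 - 12 ≡ 8; y = λ·(8 - 8) - 3 ≡ 8. → (8, 8)
4P: (8, 8) + (4, 2). λ = (2 - 8)/(4 - 8) ≡ 5/7 mod 11. 7⁻¹ ≡ 8 (mod 11) since 7·8 = 56 ≡ 1, so λ ≡ 7.
  x = λ² - 8 - 4 = 49 - 12 ≡ 4; y = λ·(8 - 4) - 8 ≡ 9. → (4, 9)
5P: (4, 9) + (4, 2): same x and y₁ ≡ -y₂, so the sum is O.
5P = O, so the order is 5.

5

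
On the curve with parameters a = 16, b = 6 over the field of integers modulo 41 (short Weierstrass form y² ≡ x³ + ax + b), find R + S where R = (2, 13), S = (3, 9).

(2, 13) + (3, 9). λ = (9 - 13)/(3 - 2) ≡ 37/1 mod 41. 1⁻¹ ≡ 1 (mod 41), so λ ≡ 37.
  x = λ² - 2 - 3 = 1369 - 5 ≡ 11; y = λ·(2 - 11) - 13 ≡ 23. → (11, 23)

(11, 23)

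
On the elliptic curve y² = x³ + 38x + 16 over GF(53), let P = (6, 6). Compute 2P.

tangent at (6, 6): λ = (3·6² + 38)/(2·6) ≡ 40/12. 12⁻¹ ≡ 31 (mod 53), so λ ≡ 40·31 ≡ 21.
  x = λ² - 6 - 6 = 441 - 12 ≡ 5; y = λ·(6 - 5) - 6 ≡ 15. → (5, 15)

(5, 15)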